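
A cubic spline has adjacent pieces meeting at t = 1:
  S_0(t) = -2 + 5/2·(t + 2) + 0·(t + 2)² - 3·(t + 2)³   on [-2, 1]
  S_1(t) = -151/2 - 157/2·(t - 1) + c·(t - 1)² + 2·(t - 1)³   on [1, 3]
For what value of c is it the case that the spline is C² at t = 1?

-27

S_0''(t) = 0 - 18·(t + 2), so S_0''(1) = -54. On the right, S_1''(1) = 2c, so c = -27.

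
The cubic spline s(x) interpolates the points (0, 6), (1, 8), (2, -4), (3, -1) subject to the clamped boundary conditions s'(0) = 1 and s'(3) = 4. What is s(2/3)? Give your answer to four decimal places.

8.4741

Put M_i = s'' at the i-th knot. Here h = (1, 1, 1) and Δ = (2, -12, 3), so the interior equations h_(i-1)·M_(i-1) + 2(h_(i-1)+h_i)·M_i + h_i·M_(i+1) = 6(Δ_i − Δ_(i-1)) read
  1·M_0 + 4·M_1 + 1·M_2 = 6(Δ_1 - Δ_0) = -84
  1·M_1 + 4·M_2 + 1·M_3 = 6(Δ_2 - Δ_1) = 90
Clamped end conditions give two more equations: 2h_0·M_0 + h_0·M_1 = 6(Δ_0 - s'(0)) = 6 and h_2·M_2 + 2h_2·M_3 = 6(s'(3) - Δ_2) = 6.
Solving: M_0 = 102/5, M_1 = -174/5, M_2 = 174/5, M_3 = -72/5.
On [0, 1], s(x) = 6 + 1·x + 51/5·x² - 46/5·x³.
With x = 2/3: s(2/3) = 1144/135.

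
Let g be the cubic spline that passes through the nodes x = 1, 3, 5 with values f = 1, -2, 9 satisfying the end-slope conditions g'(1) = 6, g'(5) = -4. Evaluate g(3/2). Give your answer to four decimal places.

Let M_i = g''(x_i). Step sizes h_i = 2, 2; slopes of the chords Δ_i = (y_(i+1) - y_i)/h_i = -3/2, 11/2.
  2·M_0 + 8·M_1 + 2·M_2 = 6(Δ_1 - Δ_0) = 42
Clamped end conditions give two more equations: 2h_0·M_0 + h_0·M_1 = 6(Δ_0 - g'(1)) = -45 and h_1·M_1 + 2h_1·M_2 = 6(g'(5) - Δ_1) = -57.
Forward elimination and back-substitution give M_0 = -19, M_1 = 31/2, M_2 = -22.
On [1, 3], g(x) = 1 + 6·(x - 1) - 19/2·(x - 1)² + 23/8·(x - 1)³.
With (x - 1) = 1/2: g(3/2) = 127/64.

1.9844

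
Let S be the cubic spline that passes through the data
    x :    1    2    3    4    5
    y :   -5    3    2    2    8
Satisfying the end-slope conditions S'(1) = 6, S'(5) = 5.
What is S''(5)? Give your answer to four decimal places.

-8.0714

Write M_i for S''(x_i). With h_i = 1, 1, 1, 1 and divided differences Δ_i = 8, -1, 0, 6, the continuity of S' gives the tridiagonal system
  1·M_0 + 4·M_1 + 1·M_2 = 6(Δ_1 - Δ_0) = -54
  1·M_1 + 4·M_2 + 1·M_3 = 6(Δ_2 - Δ_1) = 6
  1·M_2 + 4·M_3 + 1·M_4 = 6(Δ_3 - Δ_2) = 36
Clamped end conditions give two more equations: 2h_0·M_0 + h_0·M_1 = 6(Δ_0 - S'(1)) = 12 and h_3·M_3 + 2h_3·M_4 = 6(S'(5) - Δ_3) = -6.
Hence M_0 = 211/14, M_1 = -127/7, M_2 = 7/2, M_3 = 71/7, M_4 = -113/14.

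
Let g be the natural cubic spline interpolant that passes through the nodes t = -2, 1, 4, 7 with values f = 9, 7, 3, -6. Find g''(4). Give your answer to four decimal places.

Let M_i = g''(x_i). Step sizes h_i = 3, 3, 3; slopes of the chords Δ_i = (y_(i+1) - y_i)/h_i = -2/3, -4/3, -3.
  3·M_0 + 12·M_1 + 3·M_2 = 6(Δ_1 - Δ_0) = -4
  3·M_1 + 12·M_2 + 3·M_3 = 6(Δ_2 - Δ_1) = -10
Natural end conditions: M_0 = M_3 = 0.
Hence M_0 = 0, M_1 = -2/15, M_2 = -4/5, M_3 = 0.

-0.8000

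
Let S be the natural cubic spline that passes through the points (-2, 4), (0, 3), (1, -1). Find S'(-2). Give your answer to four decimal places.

Let σ_i = S''(x_i). Step sizes h_i = 2, 1; slopes of the chords Δ_i = (y_(i+1) - y_i)/h_i = -1/2, -4.
  2·σ_0 + 6·σ_1 + 1·σ_2 = 6(Δ_1 - Δ_0) = -21
Natural end conditions: σ_0 = σ_2 = 0.
Solving the tridiagonal system: σ_0 = 0, σ_1 = -7/2, σ_2 = 0.
On [-2, 0], S'(t) = b_0 + 2c_0·(t + 2) + 3d_0·(t + 2)² with b_0 = Δ_0 - h_0(2σ_0 + σ_1)/6 = 2/3, c_0 = σ_0/2 = 0, d_0 = (σ_1 - σ_0)/(6h_0) = -7/24. So S'(-2) = 2/3.

0.6667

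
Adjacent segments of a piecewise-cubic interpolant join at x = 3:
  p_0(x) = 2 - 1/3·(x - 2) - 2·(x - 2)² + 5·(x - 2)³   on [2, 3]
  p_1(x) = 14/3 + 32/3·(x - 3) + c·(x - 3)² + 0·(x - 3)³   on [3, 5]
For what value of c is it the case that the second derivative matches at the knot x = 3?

p_0''(x) = -4 + 30·(x - 2), so p_0''(3) = 26. On the right, p_1''(3) = 2c, so c = 13.

13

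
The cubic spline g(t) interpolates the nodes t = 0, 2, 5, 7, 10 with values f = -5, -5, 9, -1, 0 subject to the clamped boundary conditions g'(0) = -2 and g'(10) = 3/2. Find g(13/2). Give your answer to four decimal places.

1.6515

Let σ_i = g''(x_i). Step sizes h_i = 2, 3, 2, 3; slopes of the chords Δ_i = (y_(i+1) - y_i)/h_i = 0, 14/3, -5, 1/3.
  2·σ_0 + 10·σ_1 + 3·σ_2 = 6(Δ_1 - Δ_0) = 28
  3·σ_1 + 10·σ_2 + 2·σ_3 = 6(Δ_2 - Δ_1) = -58
  2·σ_2 + 10·σ_3 + 3·σ_4 = 6(Δ_3 - Δ_2) = 32
Clamped end conditions give two more equations: 2h_0·σ_0 + h_0·σ_1 = 6(Δ_0 - g'(0)) = 12 and h_3·σ_3 + 2h_3·σ_4 = 6(g'(10) - Δ_3) = 7.
Hence σ_0 = 161/435, σ_1 = 2288/435, σ_2 = -3674/435, σ_3 = 2323/435, σ_4 = -218/145.
On [5, 7], g(t) = 9 - 100/87·(t - 5) - 1837/435·(t - 5)² + 1999/1740·(t - 5)³.
With (t - 5) = 3/2: g(13/2) = 7663/4640.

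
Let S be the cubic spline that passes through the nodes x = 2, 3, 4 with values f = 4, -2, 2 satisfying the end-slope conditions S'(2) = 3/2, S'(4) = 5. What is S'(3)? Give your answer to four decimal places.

Write M_i for S''(x_i). With h_i = 1, 1 and divided differences Δ_i = -6, 4, the continuity of S' gives the tridiagonal system
  1·M_0 + 4·M_1 + 1·M_2 = 6(Δ_1 - Δ_0) = 60
Clamped end conditions give two more equations: 2h_0·M_0 + h_0·M_1 = 6(Δ_0 - S'(2)) = -45 and h_1·M_1 + 2h_1·M_2 = 6(S'(4) - Δ_1) = 6.
Forward elimination and back-substitution give M_0 = -143/4, M_1 = 53/2, M_2 = -41/4.
On [3, 4], S'(x) = b_1 + 2c_1·(x - 3) + 3d_1·(x - 3)² with b_1 = Δ_1 - h_1(2M_1 + M_2)/6 = -25/8, c_1 = M_1/2 = 53/4, d_1 = (M_2 - M_1)/(6h_1) = -49/8. So S'(3) = -25/8.

-3.1250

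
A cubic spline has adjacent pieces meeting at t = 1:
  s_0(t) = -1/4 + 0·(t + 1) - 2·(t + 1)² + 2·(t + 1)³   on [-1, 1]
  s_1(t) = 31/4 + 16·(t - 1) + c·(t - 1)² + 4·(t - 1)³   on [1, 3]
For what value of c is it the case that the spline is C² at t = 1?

10

s_0''(t) = -4 + 12·(t + 1), so s_0''(1) = 20. On the right, s_1''(1) = 2c, so c = 10.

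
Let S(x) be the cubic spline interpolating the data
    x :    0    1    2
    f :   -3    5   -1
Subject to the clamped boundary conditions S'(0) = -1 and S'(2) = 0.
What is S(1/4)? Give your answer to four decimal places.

-1.9727

Put m_i = S'' at the i-th knot. Here h = (1, 1) and Δ = (8, -6), so the interior equations h_(i-1)·m_(i-1) + 2(h_(i-1)+h_i)·m_i + h_i·m_(i+1) = 6(Δ_i − Δ_(i-1)) read
  1·m_0 + 4·m_1 + 1·m_2 = 6(Δ_1 - Δ_0) = -84
Clamped end conditions give two more equations: 2h_0·m_0 + h_0·m_1 = 6(Δ_0 - S'(0)) = 54 and h_1·m_1 + 2h_1·m_2 = 6(S'(2) - Δ_1) = 36.
Hence m_0 = 97/2, m_1 = -43, m_2 = 79/2.
On [0, 1], S(x) = -3 - 1·x + 97/4·x² - 61/4·x³.
With x = 1/4: S(1/4) = -505/256.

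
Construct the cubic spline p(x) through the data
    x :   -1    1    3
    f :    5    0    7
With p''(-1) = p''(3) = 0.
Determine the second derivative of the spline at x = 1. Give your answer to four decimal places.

Put σ_i = p'' at the i-th knot. Here h = (2, 2) and Δ = (-5/2, 7/2), so the interior equations h_(i-1)·σ_(i-1) + 2(h_(i-1)+h_i)·σ_i + h_i·σ_(i+1) = 6(Δ_i − Δ_(i-1)) read
  2·σ_0 + 8·σ_1 + 2·σ_2 = 6(Δ_1 - Δ_0) = 36
Natural end conditions: σ_0 = σ_2 = 0.
Forward elimination and back-substitution give σ_0 = 0, σ_1 = 9/2, σ_2 = 0.

4.5000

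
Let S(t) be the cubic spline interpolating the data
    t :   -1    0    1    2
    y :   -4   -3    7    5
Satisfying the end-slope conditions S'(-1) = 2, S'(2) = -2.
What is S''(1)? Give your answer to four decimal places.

-27.4667

Put M_i = S'' at the i-th knot. Here h = (1, 1, 1) and Δ = (1, 10, -2), so the interior equations h_(i-1)·M_(i-1) + 2(h_(i-1)+h_i)·M_i + h_i·M_(i+1) = 6(Δ_i − Δ_(i-1)) read
  1·M_0 + 4·M_1 + 1·M_2 = 6(Δ_1 - Δ_0) = 54
  1·M_1 + 4·M_2 + 1·M_3 = 6(Δ_2 - Δ_1) = -72
Clamped end conditions give two more equations: 2h_0·M_0 + h_0·M_1 = 6(Δ_0 - S'(-1)) = -6 and h_2·M_2 + 2h_2·M_3 = 6(S'(2) - Δ_2) = 0.
Hence M_0 = -226/15, M_1 = 362/15, M_2 = -412/15, M_3 = 206/15.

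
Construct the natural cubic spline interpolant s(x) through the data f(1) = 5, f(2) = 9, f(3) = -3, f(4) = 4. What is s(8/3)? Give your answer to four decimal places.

0.3679

Put M_i = s'' at the i-th knot. Here h = (1, 1, 1) and Δ = (4, -12, 7), so the interior equations h_(i-1)·M_(i-1) + 2(h_(i-1)+h_i)·M_i + h_i·M_(i+1) = 6(Δ_i − Δ_(i-1)) read
  1·M_0 + 4·M_1 + 1·M_2 = 6(Δ_1 - Δ_0) = -96
  1·M_1 + 4·M_2 + 1·M_3 = 6(Δ_2 - Δ_1) = 114
Natural end conditions: M_0 = M_3 = 0.
Forward elimination and back-substitution give M_0 = 0, M_1 = -166/5, M_2 = 184/5, M_3 = 0.
On [2, 3], s(x) = 9 - 106/15·(x - 2) - 83/5·(x - 2)² + 35/3·(x - 2)³.
With (x - 2) = 2/3: s(8/3) = 149/405.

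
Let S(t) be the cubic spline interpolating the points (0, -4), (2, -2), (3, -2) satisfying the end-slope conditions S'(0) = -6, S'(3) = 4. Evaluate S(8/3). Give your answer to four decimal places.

Write m_i for S''(x_i). With h_i = 2, 1 and divided differences Δ_i = 1, 0, the continuity of S' gives the tridiagonal system
  2·m_0 + 6·m_1 + 1·m_2 = 6(Δ_1 - Δ_0) = -6
Clamped end conditions give two more equations: 2h_0·m_0 + h_0·m_1 = 6(Δ_0 - S'(0)) = 42 and h_1·m_1 + 2h_1·m_2 = 6(S'(3) - Δ_1) = 24.
Solving: m_0 = 89/6, m_1 = -26/3, m_2 = 49/3.
On [2, 3], S(t) = -2 + 1/6·(t - 2) - 13/3·(t - 2)² + 25/6·(t - 2)³.
With (t - 2) = 2/3: S(8/3) = -209/81.

-2.5802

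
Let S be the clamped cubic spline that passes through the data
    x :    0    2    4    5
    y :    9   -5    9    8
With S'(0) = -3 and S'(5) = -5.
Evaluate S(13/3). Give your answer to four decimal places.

Write σ_i for S''(x_i). With h_i = 2, 2, 1 and divided differences Δ_i = -7, 7, -1, the continuity of S' gives the tridiagonal system
  2·σ_0 + 8·σ_1 + 2·σ_2 = 6(Δ_1 - Δ_0) = 84
  2·σ_1 + 6·σ_2 + 1·σ_3 = 6(Δ_2 - Δ_1) = -48
Clamped end conditions give two more equations: 2h_0·σ_0 + h_0·σ_1 = 6(Δ_0 - S'(0)) = -24 and h_2·σ_2 + 2h_2·σ_3 = 6(S'(5) - Δ_2) = -24.
Solving: σ_0 = -338/23, σ_1 = 400/23, σ_2 = -296/23, σ_3 = -128/23.
On [4, 5], S(x) = 9 + 97/23·(x - 4) - 148/23·(x - 4)² + 28/23·(x - 4)³.
With (x - 4) = 1/3: S(13/3) = 6046/621.

9.7359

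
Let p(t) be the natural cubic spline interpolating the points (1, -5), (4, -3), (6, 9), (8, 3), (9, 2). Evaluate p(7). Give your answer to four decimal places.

Write m_i for p''(x_i). With h_i = 3, 2, 2, 1 and divided differences Δ_i = 2/3, 6, -3, -1, the continuity of p' gives the tridiagonal system
  3·m_0 + 10·m_1 + 2·m_2 = 6(Δ_1 - Δ_0) = 32
  2·m_1 + 8·m_2 + 2·m_3 = 6(Δ_2 - Δ_1) = -54
  2·m_2 + 6·m_3 + 1·m_4 = 6(Δ_3 - Δ_2) = 12
Natural end conditions: m_0 = m_4 = 0.
Solving the tridiagonal system: m_0 = 0, m_1 = 263/52, m_2 = -483/52, m_3 = 265/52, m_4 = 0.
On [6, 8], p(t) = 9 + 233/156·(t - 6) - 483/104·(t - 6)² + 187/156·(t - 6)³.
With (t - 6) = 1: p(7) = 733/104.

7.0481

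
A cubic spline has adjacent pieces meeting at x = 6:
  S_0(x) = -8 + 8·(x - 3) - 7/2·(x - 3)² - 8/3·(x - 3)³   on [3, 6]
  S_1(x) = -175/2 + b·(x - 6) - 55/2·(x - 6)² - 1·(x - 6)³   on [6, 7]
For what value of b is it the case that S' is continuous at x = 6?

S_0'(x) = 8 - 7·(x - 3) - 8·(x - 3)², so S_0'(6) = -85. On the right, S_1'(6) = b, so b = -85.

-85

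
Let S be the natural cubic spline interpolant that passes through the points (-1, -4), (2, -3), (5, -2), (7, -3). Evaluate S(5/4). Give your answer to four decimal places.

-3.3165

Let M_i = S''(x_i). Step sizes h_i = 3, 3, 2; slopes of the chords Δ_i = (y_(i+1) - y_i)/h_i = 1/3, 1/3, -1/2.
  3·M_0 + 12·M_1 + 3·M_2 = 6(Δ_1 - Δ_0) = 0
  3·M_1 + 10·M_2 + 2·M_3 = 6(Δ_2 - Δ_1) = -5
Natural end conditions: M_0 = M_3 = 0.
Solving the tridiagonal system: M_0 = 0, M_1 = 5/37, M_2 = -20/37, M_3 = 0.
On [-1, 2], S(x) = -4 + 59/222·(x + 1) + 0·(x + 1)² + 5/666·(x + 1)³.
With (x + 1) = 9/4: S(5/4) = -15707/4736.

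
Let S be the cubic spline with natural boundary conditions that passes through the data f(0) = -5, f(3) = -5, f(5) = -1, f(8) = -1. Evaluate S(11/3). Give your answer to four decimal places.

-3.7407

Let σ_i = S''(x_i). Step sizes h_i = 3, 2, 3; slopes of the chords Δ_i = (y_(i+1) - y_i)/h_i = 0, 2, 0.
  3·σ_0 + 10·σ_1 + 2·σ_2 = 6(Δ_1 - Δ_0) = 12
  2·σ_1 + 10·σ_2 + 3·σ_3 = 6(Δ_2 - Δ_1) = -12
Natural end conditions: σ_0 = σ_3 = 0.
Forward elimination and back-substitution give σ_0 = 0, σ_1 = 3/2, σ_2 = -3/2, σ_3 = 0.
On [3, 5], S(t) = -5 + 3/2·(t - 3) + 3/4·(t - 3)² - 1/4·(t - 3)³.
With (t - 3) = 2/3: S(11/3) = -101/27.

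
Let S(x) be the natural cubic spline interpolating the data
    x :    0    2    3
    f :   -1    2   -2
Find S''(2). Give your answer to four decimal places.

-5.5000

Let σ_i = S''(x_i). Step sizes h_i = 2, 1; slopes of the chords Δ_i = (y_(i+1) - y_i)/h_i = 3/2, -4.
  2·σ_0 + 6·σ_1 + 1·σ_2 = 6(Δ_1 - Δ_0) = -33
Natural end conditions: σ_0 = σ_2 = 0.
Hence σ_0 = 0, σ_1 = -11/2, σ_2 = 0.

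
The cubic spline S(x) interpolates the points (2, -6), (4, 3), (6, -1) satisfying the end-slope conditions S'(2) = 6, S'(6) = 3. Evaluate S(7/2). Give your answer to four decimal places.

2.2617

Write m_i for S''(x_i). With h_i = 2, 2 and divided differences Δ_i = 9/2, -2, the continuity of S' gives the tridiagonal system
  2·m_0 + 8·m_1 + 2·m_2 = 6(Δ_1 - Δ_0) = -39
Clamped end conditions give two more equations: 2h_0·m_0 + h_0·m_1 = 6(Δ_0 - S'(2)) = -9 and h_1·m_1 + 2h_1·m_2 = 6(S'(6) - Δ_1) = 30.
Solving the tridiagonal system: m_0 = 15/8, m_1 = -33/4, m_2 = 93/8.
On [2, 4], S(x) = -6 + 6·(x - 2) + 15/16·(x - 2)² - 27/32·(x - 2)³.
With (x - 2) = 3/2: S(7/2) = 579/256.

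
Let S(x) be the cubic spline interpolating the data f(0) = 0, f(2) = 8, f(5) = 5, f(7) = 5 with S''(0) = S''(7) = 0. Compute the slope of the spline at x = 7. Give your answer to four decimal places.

0.5495

Write σ_i for S''(x_i). With h_i = 2, 3, 2 and divided differences Δ_i = 4, -1, 0, the continuity of S' gives the tridiagonal system
  2·σ_0 + 10·σ_1 + 3·σ_2 = 6(Δ_1 - Δ_0) = -30
  3·σ_1 + 10·σ_2 + 2·σ_3 = 6(Δ_2 - Δ_1) = 6
Natural end conditions: σ_0 = σ_3 = 0.
Forward elimination and back-substitution give σ_0 = 0, σ_1 = -318/91, σ_2 = 150/91, σ_3 = 0.
On [5, 7], S'(x) = b_2 + 2c_2·(x - 5) + 3d_2·(x - 5)² with b_2 = Δ_2 - h_2(2σ_2 + σ_3)/6 = -100/91, c_2 = σ_2/2 = 75/91, d_2 = (σ_3 - σ_2)/(6h_2) = -25/182. So S'(7) = 50/91.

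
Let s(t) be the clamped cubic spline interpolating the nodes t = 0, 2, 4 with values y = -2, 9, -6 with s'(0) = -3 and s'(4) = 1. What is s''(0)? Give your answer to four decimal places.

23.5000

Put M_i = s'' at the i-th knot. Here h = (2, 2) and Δ = (11/2, -15/2), so the interior equations h_(i-1)·M_(i-1) + 2(h_(i-1)+h_i)·M_i + h_i·M_(i+1) = 6(Δ_i − Δ_(i-1)) read
  2·M_0 + 8·M_1 + 2·M_2 = 6(Δ_1 - Δ_0) = -78
Clamped end conditions give two more equations: 2h_0·M_0 + h_0·M_1 = 6(Δ_0 - s'(0)) = 51 and h_1·M_1 + 2h_1·M_2 = 6(s'(4) - Δ_1) = 51.
Forward elimination and back-substitution give M_0 = 47/2, M_1 = -43/2, M_2 = 47/2.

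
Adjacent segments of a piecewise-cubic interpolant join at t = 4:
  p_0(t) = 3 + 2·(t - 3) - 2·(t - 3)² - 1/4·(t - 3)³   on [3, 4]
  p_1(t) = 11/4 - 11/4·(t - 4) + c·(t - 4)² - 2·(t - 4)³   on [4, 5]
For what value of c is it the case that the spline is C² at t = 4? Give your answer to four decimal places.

p_0''(t) = -4 - 3/2·(t - 3), so p_0''(4) = -11/2. On the right, p_1''(4) = 2c, so c = -11/4.

-2.7500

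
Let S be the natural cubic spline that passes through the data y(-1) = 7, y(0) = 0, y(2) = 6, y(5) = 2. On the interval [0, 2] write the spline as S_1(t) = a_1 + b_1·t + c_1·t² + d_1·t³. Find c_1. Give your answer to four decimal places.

5.8214

Let M_i = S''(x_i). Step sizes h_i = 1, 2, 3; slopes of the chords Δ_i = (y_(i+1) - y_i)/h_i = -7, 3, -4/3.
  1·M_0 + 6·M_1 + 2·M_2 = 6(Δ_1 - Δ_0) = 60
  2·M_1 + 10·M_2 + 3·M_3 = 6(Δ_2 - Δ_1) = -26
Natural end conditions: M_0 = M_3 = 0.
Solving: M_0 = 0, M_1 = 163/14, M_2 = -69/14, M_3 = 0.
On [0, 2], with S_1(t) = a_1 + b_1·t + c_1·t² + d_1·t³: c_1 = M_1/2 = 163/28, d_1 = (M_2 - M_1)/(6h_1) = -29/21, b_1 = Δ_1 - h_1(2M_1 + M_2)/6 = -131/42.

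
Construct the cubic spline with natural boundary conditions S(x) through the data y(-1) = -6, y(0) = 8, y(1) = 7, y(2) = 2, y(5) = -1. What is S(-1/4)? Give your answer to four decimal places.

5.7135

Put M_i = S'' at the i-th knot. Here h = (1, 1, 1, 3) and Δ = (14, -1, -5, -1), so the interior equations h_(i-1)·M_(i-1) + 2(h_(i-1)+h_i)·M_i + h_i·M_(i+1) = 6(Δ_i − Δ_(i-1)) read
  1·M_0 + 4·M_1 + 1·M_2 = 6(Δ_1 - Δ_0) = -90
  1·M_1 + 4·M_2 + 1·M_3 = 6(Δ_2 - Δ_1) = -24
  1·M_2 + 8·M_3 + 3·M_4 = 6(Δ_3 - Δ_2) = 24
Natural end conditions: M_0 = M_4 = 0.
Solving: M_0 = 0, M_1 = -1287/58, M_2 = -36/29, M_3 = 183/58, M_4 = 0.
On [-1, 0], S(x) = -6 + 2053/116·(x + 1) + 0·(x + 1)² - 429/116·(x + 1)³.
With (x + 1) = 3/4: S(-1/4) = 42417/7424.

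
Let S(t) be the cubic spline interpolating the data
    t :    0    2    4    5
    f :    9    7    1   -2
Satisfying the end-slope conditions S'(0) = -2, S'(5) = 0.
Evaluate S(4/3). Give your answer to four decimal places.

7.6473

Let M_i = S''(x_i). Step sizes h_i = 2, 2, 1; slopes of the chords Δ_i = (y_(i+1) - y_i)/h_i = -1, -3, -3.
  2·M_0 + 8·M_1 + 2·M_2 = 6(Δ_1 - Δ_0) = -12
  2·M_1 + 6·M_2 + 1·M_3 = 6(Δ_2 - Δ_1) = 0
Clamped end conditions give two more equations: 2h_0·M_0 + h_0·M_1 = 6(Δ_0 - S'(0)) = 6 and h_2·M_2 + 2h_2·M_3 = 6(S'(5) - Δ_2) = 18.
Hence M_0 = 56/23, M_1 = -43/23, M_2 = -22/23, M_3 = 218/23.
On [0, 2], S(t) = 9 - 2·t + 28/23·t² - 33/92·t³.
With t = 4/3: S(4/3) = 1583/207.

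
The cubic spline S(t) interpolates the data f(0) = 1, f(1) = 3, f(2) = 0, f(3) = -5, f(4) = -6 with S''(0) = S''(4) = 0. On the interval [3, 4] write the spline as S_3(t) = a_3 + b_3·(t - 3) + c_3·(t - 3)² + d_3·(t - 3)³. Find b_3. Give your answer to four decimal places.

-3.2500

With m_i denoting the second derivative at x_i, h_i = 1, 1, 1, 1, and Δ_i = (y_(i+1) − y_i)/h_i = 2, -3, -5, -1:
  1·m_0 + 4·m_1 + 1·m_2 = 6(Δ_1 - Δ_0) = -30
  1·m_1 + 4·m_2 + 1·m_3 = 6(Δ_2 - Δ_1) = -12
  1·m_2 + 4·m_3 + 1·m_4 = 6(Δ_3 - Δ_2) = 24
Natural end conditions: m_0 = m_4 = 0.
Solving the tridiagonal system: m_0 = 0, m_1 = -27/4, m_2 = -3, m_3 = 27/4, m_4 = 0.
On [3, 4], with S_3(t) = a_3 + b_3·(t - 3) + c_3·(t - 3)² + d_3·(t - 3)³: c_3 = m_3/2 = 27/8, d_3 = (m_4 - m_3)/(6h_3) = -9/8, b_3 = Δ_3 - h_3(2m_3 + m_4)/6 = -13/4.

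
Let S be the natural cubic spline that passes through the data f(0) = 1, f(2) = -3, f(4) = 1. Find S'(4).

3

With M_i denoting the second derivative at x_i, h_i = 2, 2, and Δ_i = (y_(i+1) − y_i)/h_i = -2, 2:
  2·M_0 + 8·M_1 + 2·M_2 = 6(Δ_1 - Δ_0) = 24
Natural end conditions: M_0 = M_2 = 0.
Hence M_0 = 0, M_1 = 3, M_2 = 0.
On [2, 4], S'(x) = b_1 + 2c_1·(x - 2) + 3d_1·(x - 2)² with b_1 = Δ_1 - h_1(2M_1 + M_2)/6 = 0, c_1 = M_1/2 = 3/2, d_1 = (M_2 - M_1)/(6h_1) = -1/4. So S'(4) = 3.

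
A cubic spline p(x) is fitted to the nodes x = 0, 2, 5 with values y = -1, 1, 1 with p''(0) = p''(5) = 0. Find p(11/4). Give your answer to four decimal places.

1.2953

Write m_i for p''(x_i). With h_i = 2, 3 and divided differences Δ_i = 1, 0, the continuity of p' gives the tridiagonal system
  2·m_0 + 10·m_1 + 3·m_2 = 6(Δ_1 - Δ_0) = -6
Natural end conditions: m_0 = m_2 = 0.
Solving: m_0 = 0, m_1 = -3/5, m_2 = 0.
On [2, 5], p(x) = 1 + 3/5·(x - 2) - 3/10·(x - 2)² + 1/30·(x - 2)³.
With (x - 2) = 3/4: p(11/4) = 829/640.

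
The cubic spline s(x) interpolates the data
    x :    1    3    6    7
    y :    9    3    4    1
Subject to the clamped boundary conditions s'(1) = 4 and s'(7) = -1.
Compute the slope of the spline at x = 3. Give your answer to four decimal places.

-3.2051

Let σ_i = s''(x_i). Step sizes h_i = 2, 3, 1; slopes of the chords Δ_i = (y_(i+1) - y_i)/h_i = -3, 1/3, -3.
  2·σ_0 + 10·σ_1 + 3·σ_2 = 6(Δ_1 - Δ_0) = 20
  3·σ_1 + 8·σ_2 + 1·σ_3 = 6(Δ_2 - Δ_1) = -20
Clamped end conditions give two more equations: 2h_0·σ_0 + h_0·σ_1 = 6(Δ_0 - s'(1)) = -42 and h_2·σ_2 + 2h_2·σ_3 = 6(s'(7) - Δ_2) = 12.
Forward elimination and back-substitution give σ_0 = -538/39, σ_1 = 257/39, σ_2 = -238/39, σ_3 = 353/39.
On [3, 6], s'(x) = b_1 + 2c_1·(x - 3) + 3d_1·(x - 3)² with b_1 = Δ_1 - h_1(2σ_1 + σ_2)/6 = -125/39, c_1 = σ_1/2 = 257/78, d_1 = (σ_2 - σ_1)/(6h_1) = -55/78. So s'(3) = -125/39.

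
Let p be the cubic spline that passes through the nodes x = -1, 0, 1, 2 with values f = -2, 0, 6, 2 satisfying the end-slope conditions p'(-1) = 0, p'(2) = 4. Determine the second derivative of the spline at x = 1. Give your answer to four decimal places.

-27.7333

Write M_i for p''(x_i). With h_i = 1, 1, 1 and divided differences Δ_i = 2, 6, -4, the continuity of p' gives the tridiagonal system
  1·M_0 + 4·M_1 + 1·M_2 = 6(Δ_1 - Δ_0) = 24
  1·M_1 + 4·M_2 + 1·M_3 = 6(Δ_2 - Δ_1) = -60
Clamped end conditions give two more equations: 2h_0·M_0 + h_0·M_1 = 6(Δ_0 - p'(-1)) = 12 and h_2·M_2 + 2h_2·M_3 = 6(p'(2) - Δ_2) = 48.
Solving: M_0 = -8/15, M_1 = 196/15, M_2 = -416/15, M_3 = 568/15.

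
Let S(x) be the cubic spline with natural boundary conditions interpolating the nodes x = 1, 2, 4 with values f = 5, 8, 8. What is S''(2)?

-3

Put σ_i = S'' at the i-th knot. Here h = (1, 2) and Δ = (3, 0), so the interior equations h_(i-1)·σ_(i-1) + 2(h_(i-1)+h_i)·σ_i + h_i·σ_(i+1) = 6(Δ_i − Δ_(i-1)) read
  1·σ_0 + 6·σ_1 + 2·σ_2 = 6(Δ_1 - Δ_0) = -18
Natural end conditions: σ_0 = σ_2 = 0.
Hence σ_0 = 0, σ_1 = -3, σ_2 = 0.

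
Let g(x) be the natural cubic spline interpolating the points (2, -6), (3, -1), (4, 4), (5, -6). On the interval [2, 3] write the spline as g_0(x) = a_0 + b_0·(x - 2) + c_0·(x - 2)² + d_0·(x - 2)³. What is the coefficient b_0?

4

Let M_i = g''(x_i). Step sizes h_i = 1, 1, 1; slopes of the chords Δ_i = (y_(i+1) - y_i)/h_i = 5, 5, -10.
  1·M_0 + 4·M_1 + 1·M_2 = 6(Δ_1 - Δ_0) = 0
  1·M_1 + 4·M_2 + 1·M_3 = 6(Δ_2 - Δ_1) = -90
Natural end conditions: M_0 = M_3 = 0.
Hence M_0 = 0, M_1 = 6, M_2 = -24, M_3 = 0.
On [2, 3], with g_0(x) = a_0 + b_0·(x - 2) + c_0·(x - 2)² + d_0·(x - 2)³: c_0 = M_0/2 = 0, d_0 = (M_1 - M_0)/(6h_0) = 1, b_0 = Δ_0 - h_0(2M_0 + M_1)/6 = 4.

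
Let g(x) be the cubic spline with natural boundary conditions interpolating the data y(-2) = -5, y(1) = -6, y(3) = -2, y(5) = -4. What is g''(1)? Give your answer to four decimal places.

Put M_i = g'' at the i-th knot. Here h = (3, 2, 2) and Δ = (-1/3, 2, -1), so the interior equations h_(i-1)·M_(i-1) + 2(h_(i-1)+h_i)·M_i + h_i·M_(i+1) = 6(Δ_i − Δ_(i-1)) read
  3·M_0 + 10·M_1 + 2·M_2 = 6(Δ_1 - Δ_0) = 14
  2·M_1 + 8·M_2 + 2·M_3 = 6(Δ_2 - Δ_1) = -18
Natural end conditions: M_0 = M_3 = 0.
Solving: M_0 = 0, M_1 = 37/19, M_2 = -52/19, M_3 = 0.

1.9474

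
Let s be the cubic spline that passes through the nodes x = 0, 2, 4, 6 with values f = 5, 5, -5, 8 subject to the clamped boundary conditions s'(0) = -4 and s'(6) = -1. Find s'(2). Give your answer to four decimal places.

Let σ_i = s''(x_i). Step sizes h_i = 2, 2, 2; slopes of the chords Δ_i = (y_(i+1) - y_i)/h_i = 0, -5, 13/2.
  2·σ_0 + 8·σ_1 + 2·σ_2 = 6(Δ_1 - Δ_0) = -30
  2·σ_1 + 8·σ_2 + 2·σ_3 = 6(Δ_2 - Δ_1) = 69
Clamped end conditions give two more equations: 2h_0·σ_0 + h_0·σ_1 = 6(Δ_0 - s'(0)) = 24 and h_2·σ_2 + 2h_2·σ_3 = 6(s'(6) - Δ_2) = -45.
Solving: σ_0 = 113/10, σ_1 = -53/5, σ_2 = 161/10, σ_3 = -193/10.
On [2, 4], s'(x) = b_1 + 2c_1·(x - 2) + 3d_1·(x - 2)² with b_1 = Δ_1 - h_1(2σ_1 + σ_2)/6 = -33/10, c_1 = σ_1/2 = -53/10, d_1 = (σ_2 - σ_1)/(6h_1) = 89/40. So s'(2) = -33/10.

-3.3000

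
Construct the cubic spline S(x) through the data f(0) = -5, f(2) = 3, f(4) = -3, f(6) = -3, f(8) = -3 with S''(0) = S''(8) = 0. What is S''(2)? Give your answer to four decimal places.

With σ_i denoting the second derivative at x_i, h_i = 2, 2, 2, 2, and Δ_i = (y_(i+1) − y_i)/h_i = 4, -3, 0, 0:
  2·σ_0 + 8·σ_1 + 2·σ_2 = 6(Δ_1 - Δ_0) = -42
  2·σ_1 + 8·σ_2 + 2·σ_3 = 6(Δ_2 - Δ_1) = 18
  2·σ_2 + 8·σ_3 + 2·σ_4 = 6(Δ_3 - Δ_2) = 0
Natural end conditions: σ_0 = σ_4 = 0.
Hence σ_0 = 0, σ_1 = -351/56, σ_2 = 57/14, σ_3 = -57/56, σ_4 = 0.

-6.2679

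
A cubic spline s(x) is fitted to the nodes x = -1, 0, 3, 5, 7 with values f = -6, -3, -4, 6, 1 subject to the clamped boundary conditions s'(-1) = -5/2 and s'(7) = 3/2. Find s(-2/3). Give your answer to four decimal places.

Let σ_i = s''(x_i). Step sizes h_i = 1, 3, 2, 2; slopes of the chords Δ_i = (y_(i+1) - y_i)/h_i = 3, -1/3, 5, -5/2.
  1·σ_0 + 8·σ_1 + 3·σ_2 = 6(Δ_1 - Δ_0) = -20
  3·σ_1 + 10·σ_2 + 2·σ_3 = 6(Δ_2 - Δ_1) = 32
  2·σ_2 + 8·σ_3 + 2·σ_4 = 6(Δ_3 - Δ_2) = -45
Clamped end conditions give two more equations: 2h_0·σ_0 + h_0·σ_1 = 6(Δ_0 - s'(-1)) = 33 and h_3·σ_3 + 2h_3·σ_4 = 6(s'(7) - Δ_3) = 24.
Solving: σ_0 = 5893/288, σ_1 = -1141/144, σ_2 = 2201/288, σ_3 = -1487/144, σ_4 = 3215/288.
On [-1, 0], s(x) = -6 - 5/2·(x + 1) + 5893/576·(x + 1)² - 2725/576·(x + 1)³.
With (x + 1) = 1/3: s(-2/3) = -45659/7776.

-5.8718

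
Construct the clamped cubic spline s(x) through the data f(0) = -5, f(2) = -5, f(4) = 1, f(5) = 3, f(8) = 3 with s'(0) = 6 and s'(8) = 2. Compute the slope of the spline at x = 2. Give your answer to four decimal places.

-0.0625

Let σ_i = s''(x_i). Step sizes h_i = 2, 2, 1, 3; slopes of the chords Δ_i = (y_(i+1) - y_i)/h_i = 0, 3, 2, 0.
  2·σ_0 + 8·σ_1 + 2·σ_2 = 6(Δ_1 - Δ_0) = 18
  2·σ_1 + 6·σ_2 + 1·σ_3 = 6(Δ_2 - Δ_1) = -6
  1·σ_2 + 8·σ_3 + 3·σ_4 = 6(Δ_3 - Δ_2) = -12
Clamped end conditions give two more equations: 2h_0·σ_0 + h_0·σ_1 = 6(Δ_0 - s'(0)) = -36 and h_3·σ_3 + 2h_3·σ_4 = 6(s'(8) - Δ_3) = 12.
Forward elimination and back-substitution give σ_0 = -191/16, σ_1 = 47/8, σ_2 = -41/16, σ_3 = -19/8, σ_4 = 51/16.
On [2, 4], s'(x) = b_1 + 2c_1·(x - 2) + 3d_1·(x - 2)² with b_1 = Δ_1 - h_1(2σ_1 + σ_2)/6 = -1/16, c_1 = σ_1/2 = 47/16, d_1 = (σ_2 - σ_1)/(6h_1) = -45/64. So s'(2) = -1/16.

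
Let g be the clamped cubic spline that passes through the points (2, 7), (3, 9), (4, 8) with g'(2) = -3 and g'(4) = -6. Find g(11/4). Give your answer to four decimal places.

Put m_i = g'' at the i-th knot. Here h = (1, 1) and Δ = (2, -1), so the interior equations h_(i-1)·m_(i-1) + 2(h_(i-1)+h_i)·m_i + h_i·m_(i+1) = 6(Δ_i − Δ_(i-1)) read
  1·m_0 + 4·m_1 + 1·m_2 = 6(Δ_1 - Δ_0) = -18
Clamped end conditions give two more equations: 2h_0·m_0 + h_0·m_1 = 6(Δ_0 - g'(2)) = 30 and h_1·m_1 + 2h_1·m_2 = 6(g'(4) - Δ_1) = -30.
Hence m_0 = 18, m_1 = -6, m_2 = -12.
On [2, 3], g(t) = 7 - 3·(t - 2) + 9·(t - 2)² - 4·(t - 2)³.
With (t - 2) = 3/4: g(11/4) = 65/8.

8.1250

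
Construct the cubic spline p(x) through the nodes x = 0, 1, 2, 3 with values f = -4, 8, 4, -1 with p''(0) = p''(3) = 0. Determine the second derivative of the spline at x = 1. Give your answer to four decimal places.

-25.2000

Put σ_i = p'' at the i-th knot. Here h = (1, 1, 1) and Δ = (12, -4, -5), so the interior equations h_(i-1)·σ_(i-1) + 2(h_(i-1)+h_i)·σ_i + h_i·σ_(i+1) = 6(Δ_i − Δ_(i-1)) read
  1·σ_0 + 4·σ_1 + 1·σ_2 = 6(Δ_1 - Δ_0) = -96
  1·σ_1 + 4·σ_2 + 1·σ_3 = 6(Δ_2 - Δ_1) = -6
Natural end conditions: σ_0 = σ_3 = 0.
Solving the tridiagonal system: σ_0 = 0, σ_1 = -126/5, σ_2 = 24/5, σ_3 = 0.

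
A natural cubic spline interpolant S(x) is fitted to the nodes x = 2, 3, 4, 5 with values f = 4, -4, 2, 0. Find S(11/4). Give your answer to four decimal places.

With σ_i denoting the second derivative at x_i, h_i = 1, 1, 1, and Δ_i = (y_(i+1) − y_i)/h_i = -8, 6, -2:
  1·σ_0 + 4·σ_1 + 1·σ_2 = 6(Δ_1 - Δ_0) = 84
  1·σ_1 + 4·σ_2 + 1·σ_3 = 6(Δ_2 - Δ_1) = -48
Natural end conditions: σ_0 = σ_3 = 0.
Solving the tridiagonal system: σ_0 = 0, σ_1 = 128/5, σ_2 = -92/5, σ_3 = 0.
On [2, 3], S(x) = 4 - 184/15·(x - 2) + 0·(x - 2)² + 64/15·(x - 2)³.
With (x - 2) = 3/4: S(11/4) = -17/5.

-3.4000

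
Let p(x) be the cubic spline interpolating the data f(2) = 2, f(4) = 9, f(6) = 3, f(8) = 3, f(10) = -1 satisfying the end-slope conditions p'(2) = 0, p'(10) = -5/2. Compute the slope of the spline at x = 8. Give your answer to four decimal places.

-0.2679

Write M_i for p''(x_i). With h_i = 2, 2, 2, 2 and divided differences Δ_i = 7/2, -3, 0, -2, the continuity of p' gives the tridiagonal system
  2·M_0 + 8·M_1 + 2·M_2 = 6(Δ_1 - Δ_0) = -39
  2·M_1 + 8·M_2 + 2·M_3 = 6(Δ_2 - Δ_1) = 18
  2·M_2 + 8·M_3 + 2·M_4 = 6(Δ_3 - Δ_2) = -12
Clamped end conditions give two more equations: 2h_0·M_0 + h_0·M_1 = 6(Δ_0 - p'(2)) = 21 and h_3·M_3 + 2h_3·M_4 = 6(p'(10) - Δ_3) = -3.
Forward elimination and back-substitution give M_0 = 533/56, M_1 = -239/28, M_2 = 41/8, M_3 = -83/28, M_4 = 41/56.
On [8, 10], p'(x) = b_3 + 2c_3·(x - 8) + 3d_3·(x - 8)² with b_3 = Δ_3 - h_3(2M_3 + M_4)/6 = -15/56, c_3 = M_3/2 = -83/56, d_3 = (M_4 - M_3)/(6h_3) = 69/224. So p'(8) = -15/56.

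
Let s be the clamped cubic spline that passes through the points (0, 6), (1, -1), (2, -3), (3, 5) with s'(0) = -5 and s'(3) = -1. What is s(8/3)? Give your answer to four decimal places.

Let σ_i = s''(x_i). Step sizes h_i = 1, 1, 1; slopes of the chords Δ_i = (y_(i+1) - y_i)/h_i = -7, -2, 8.
  1·σ_0 + 4·σ_1 + 1·σ_2 = 6(Δ_1 - Δ_0) = 30
  1·σ_1 + 4·σ_2 + 1·σ_3 = 6(Δ_2 - Δ_1) = 60
Clamped end conditions give two more equations: 2h_0·σ_0 + h_0·σ_1 = 6(Δ_0 - s'(0)) = -12 and h_2·σ_2 + 2h_2·σ_3 = 6(s'(3) - Δ_2) = -54.
Solving: σ_0 = -116/15, σ_1 = 52/15, σ_2 = 358/15, σ_3 = -584/15.
On [2, 3], s(x) = -3 + 98/15·(x - 2) + 179/15·(x - 2)² - 157/15·(x - 2)³.
With (x - 2) = 2/3: s(8/3) = 1441/405.

3.5580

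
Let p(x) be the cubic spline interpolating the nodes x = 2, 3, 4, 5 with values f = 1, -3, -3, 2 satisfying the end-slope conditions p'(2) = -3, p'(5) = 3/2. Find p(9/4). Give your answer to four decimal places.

Write M_i for p''(x_i). With h_i = 1, 1, 1 and divided differences Δ_i = -4, 0, 5, the continuity of p' gives the tridiagonal system
  1·M_0 + 4·M_1 + 1·M_2 = 6(Δ_1 - Δ_0) = 24
  1·M_1 + 4·M_2 + 1·M_3 = 6(Δ_2 - Δ_1) = 30
Clamped end conditions give two more equations: 2h_0·M_0 + h_0·M_1 = 6(Δ_0 - p'(2)) = -6 and h_2·M_2 + 2h_2·M_3 = 6(p'(5) - Δ_2) = -21.
Solving: M_0 = -27/5, M_1 = 24/5, M_2 = 51/5, M_3 = -78/5.
On [2, 3], p(x) = 1 - 3·(x - 2) - 27/10·(x - 2)² + 17/10·(x - 2)³.
With (x - 2) = 1/4: p(9/4) = 69/640.

0.1078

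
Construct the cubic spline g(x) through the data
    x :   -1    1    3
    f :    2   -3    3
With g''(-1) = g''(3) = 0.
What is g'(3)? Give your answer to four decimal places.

Write σ_i for g''(x_i). With h_i = 2, 2 and divided differences Δ_i = -5/2, 3, the continuity of g' gives the tridiagonal system
  2·σ_0 + 8·σ_1 + 2·σ_2 = 6(Δ_1 - Δ_0) = 33
Natural end conditions: σ_0 = σ_2 = 0.
Forward elimination and back-substitution give σ_0 = 0, σ_1 = 33/8, σ_2 = 0.
On [1, 3], g'(x) = b_1 + 2c_1·(x - 1) + 3d_1·(x - 1)² with b_1 = Δ_1 - h_1(2σ_1 + σ_2)/6 = 1/4, c_1 = σ_1/2 = 33/16, d_1 = (σ_2 - σ_1)/(6h_1) = -11/32. So g'(3) = 35/8.

4.3750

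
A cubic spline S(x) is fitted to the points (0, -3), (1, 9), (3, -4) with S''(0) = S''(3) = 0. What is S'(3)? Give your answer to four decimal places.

Write m_i for S''(x_i). With h_i = 1, 2 and divided differences Δ_i = 12, -13/2, the continuity of S' gives the tridiagonal system
  1·m_0 + 6·m_1 + 2·m_2 = 6(Δ_1 - Δ_0) = -111
Natural end conditions: m_0 = m_2 = 0.
Solving the tridiagonal system: m_0 = 0, m_1 = -37/2, m_2 = 0.
On [1, 3], S'(x) = b_1 + 2c_1·(x - 1) + 3d_1·(x - 1)² with b_1 = Δ_1 - h_1(2m_1 + m_2)/6 = 35/6, c_1 = m_1/2 = -37/4, d_1 = (m_2 - m_1)/(6h_1) = 37/24. So S'(3) = -38/3.

-12.6667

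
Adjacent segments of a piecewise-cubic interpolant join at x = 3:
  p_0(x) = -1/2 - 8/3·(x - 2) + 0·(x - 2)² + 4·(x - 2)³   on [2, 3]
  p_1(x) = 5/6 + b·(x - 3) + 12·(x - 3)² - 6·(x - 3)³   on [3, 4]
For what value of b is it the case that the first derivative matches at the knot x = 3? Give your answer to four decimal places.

p_0'(x) = -8/3 + 0·(x - 2) + 12·(x - 2)², so p_0'(3) = 28/3. On the right, p_1'(3) = b, so b = 28/3.

9.3333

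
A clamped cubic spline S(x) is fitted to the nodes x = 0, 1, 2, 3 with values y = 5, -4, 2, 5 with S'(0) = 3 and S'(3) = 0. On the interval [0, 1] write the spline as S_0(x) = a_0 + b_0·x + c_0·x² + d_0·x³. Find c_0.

Write m_i for S''(x_i). With h_i = 1, 1, 1 and divided differences Δ_i = -9, 6, 3, the continuity of S' gives the tridiagonal system
  1·m_0 + 4·m_1 + 1·m_2 = 6(Δ_1 - Δ_0) = 90
  1·m_1 + 4·m_2 + 1·m_3 = 6(Δ_2 - Δ_1) = -18
Clamped end conditions give two more equations: 2h_0·m_0 + h_0·m_1 = 6(Δ_0 - S'(0)) = -72 and h_2·m_2 + 2h_2·m_3 = 6(S'(3) - Δ_2) = -18.
Hence m_0 = -56, m_1 = 40, m_2 = -14, m_3 = -2.
On [0, 1], with S_0(x) = a_0 + b_0·x + c_0·x² + d_0·x³: c_0 = m_0/2 = -28, d_0 = (m_1 - m_0)/(6h_0) = 16, b_0 = Δ_0 - h_0(2m_0 + m_1)/6 = 3.

-28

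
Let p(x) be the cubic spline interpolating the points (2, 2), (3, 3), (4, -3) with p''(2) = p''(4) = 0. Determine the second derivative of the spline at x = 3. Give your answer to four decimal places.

With M_i denoting the second derivative at x_i, h_i = 1, 1, and Δ_i = (y_(i+1) − y_i)/h_i = 1, -6:
  1·M_0 + 4·M_1 + 1·M_2 = 6(Δ_1 - Δ_0) = -42
Natural end conditions: M_0 = M_2 = 0.
Solving the tridiagonal system: M_0 = 0, M_1 = -21/2, M_2 = 0.

-10.5000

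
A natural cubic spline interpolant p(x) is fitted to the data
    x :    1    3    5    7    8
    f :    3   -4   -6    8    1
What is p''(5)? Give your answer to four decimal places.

Let σ_i = p''(x_i). Step sizes h_i = 2, 2, 2, 1; slopes of the chords Δ_i = (y_(i+1) - y_i)/h_i = -7/2, -1, 7, -7.
  2·σ_0 + 8·σ_1 + 2·σ_2 = 6(Δ_1 - Δ_0) = 15
  2·σ_1 + 8·σ_2 + 2·σ_3 = 6(Δ_2 - Δ_1) = 48
  2·σ_2 + 6·σ_3 + 1·σ_4 = 6(Δ_3 - Δ_2) = -84
Natural end conditions: σ_0 = σ_4 = 0.
Forward elimination and back-substitution give σ_0 = 0, σ_1 = -63/82, σ_2 = 867/82, σ_3 = -1437/82, σ_4 = 0.

10.5732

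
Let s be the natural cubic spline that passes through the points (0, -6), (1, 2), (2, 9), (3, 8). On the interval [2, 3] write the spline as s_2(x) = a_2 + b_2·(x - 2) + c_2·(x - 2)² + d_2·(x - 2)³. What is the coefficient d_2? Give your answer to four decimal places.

Write M_i for s''(x_i). With h_i = 1, 1, 1 and divided differences Δ_i = 8, 7, -1, the continuity of s' gives the tridiagonal system
  1·M_0 + 4·M_1 + 1·M_2 = 6(Δ_1 - Δ_0) = -6
  1·M_1 + 4·M_2 + 1·M_3 = 6(Δ_2 - Δ_1) = -48
Natural end conditions: M_0 = M_3 = 0.
Solving: M_0 = 0, M_1 = 8/5, M_2 = -62/5, M_3 = 0.
On [2, 3], with s_2(x) = a_2 + b_2·(x - 2) + c_2·(x - 2)² + d_2·(x - 2)³: c_2 = M_2/2 = -31/5, d_2 = (M_3 - M_2)/(6h_2) = 31/15, b_2 = Δ_2 - h_2(2M_2 + M_3)/6 = 47/15.

2.0667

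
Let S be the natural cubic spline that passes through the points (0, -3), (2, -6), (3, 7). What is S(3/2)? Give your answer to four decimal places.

-8.4219

Put σ_i = S'' at the i-th knot. Here h = (2, 1) and Δ = (-3/2, 13), so the interior equations h_(i-1)·σ_(i-1) + 2(h_(i-1)+h_i)·σ_i + h_i·σ_(i+1) = 6(Δ_i − Δ_(i-1)) read
  2·σ_0 + 6·σ_1 + 1·σ_2 = 6(Δ_1 - Δ_0) = 87
Natural end conditions: σ_0 = σ_2 = 0.
Solving the tridiagonal system: σ_0 = 0, σ_1 = 29/2, σ_2 = 0.
On [0, 2], S(x) = -3 - 19/3·x + 0·x² + 29/24·x³.
With x = 3/2: S(3/2) = -539/64.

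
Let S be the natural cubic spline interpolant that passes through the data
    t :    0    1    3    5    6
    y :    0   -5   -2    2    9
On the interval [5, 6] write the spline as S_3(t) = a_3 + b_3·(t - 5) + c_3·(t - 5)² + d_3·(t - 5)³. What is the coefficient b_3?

5

Let M_i = S''(x_i). Step sizes h_i = 1, 2, 2, 1; slopes of the chords Δ_i = (y_(i+1) - y_i)/h_i = -5, 3/2, 2, 7.
  1·M_0 + 6·M_1 + 2·M_2 = 6(Δ_1 - Δ_0) = 39
  2·M_1 + 8·M_2 + 2·M_3 = 6(Δ_2 - Δ_1) = 3
  2·M_2 + 6·M_3 + 1·M_4 = 6(Δ_3 - Δ_2) = 30
Natural end conditions: M_0 = M_4 = 0.
Forward elimination and back-substitution give M_0 = 0, M_1 = 15/2, M_2 = -3, M_3 = 6, M_4 = 0.
On [5, 6], with S_3(t) = a_3 + b_3·(t - 5) + c_3·(t - 5)² + d_3·(t - 5)³: c_3 = M_3/2 = 3, d_3 = (M_4 - M_3)/(6h_3) = -1, b_3 = Δ_3 - h_3(2M_3 + M_4)/6 = 5.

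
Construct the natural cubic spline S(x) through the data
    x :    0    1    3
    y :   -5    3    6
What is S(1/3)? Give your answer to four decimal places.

-2.0123

Let m_i = S''(x_i). Step sizes h_i = 1, 2; slopes of the chords Δ_i = (y_(i+1) - y_i)/h_i = 8, 3/2.
  1·m_0 + 6·m_1 + 2·m_2 = 6(Δ_1 - Δ_0) = -39
Natural end conditions: m_0 = m_2 = 0.
Hence m_0 = 0, m_1 = -13/2, m_2 = 0.
On [0, 1], S(x) = -5 + 109/12·x + 0·x² - 13/12·x³.
With x = 1/3: S(1/3) = -163/81.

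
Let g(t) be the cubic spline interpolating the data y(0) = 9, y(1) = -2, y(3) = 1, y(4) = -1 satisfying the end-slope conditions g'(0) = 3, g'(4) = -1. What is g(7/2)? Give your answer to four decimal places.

0.2482

With M_i denoting the second derivative at x_i, h_i = 1, 2, 1, and Δ_i = (y_(i+1) − y_i)/h_i = -11, 3/2, -2:
  1·M_0 + 6·M_1 + 2·M_2 = 6(Δ_1 - Δ_0) = 75
  2·M_1 + 6·M_2 + 1·M_3 = 6(Δ_2 - Δ_1) = -21
Clamped end conditions give two more equations: 2h_0·M_0 + h_0·M_1 = 6(Δ_0 - g'(0)) = -84 and h_2·M_2 + 2h_2·M_3 = 6(g'(4) - Δ_2) = 6.
Solving the tridiagonal system: M_0 = -1931/35, M_1 = 922/35, M_2 = -488/35, M_3 = 349/35.
On [3, 4], g(t) = 1 + 69/70·(t - 3) - 244/35·(t - 3)² + 279/70·(t - 3)³.
With (t - 3) = 1/2: g(7/2) = 139/560.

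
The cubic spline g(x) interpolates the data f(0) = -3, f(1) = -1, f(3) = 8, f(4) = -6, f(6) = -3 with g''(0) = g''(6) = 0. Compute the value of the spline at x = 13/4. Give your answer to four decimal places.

5.1207

Write m_i for g''(x_i). With h_i = 1, 2, 1, 2 and divided differences Δ_i = 2, 9/2, -14, 3/2, the continuity of g' gives the tridiagonal system
  1·m_0 + 6·m_1 + 2·m_2 = 6(Δ_1 - Δ_0) = 15
  2·m_1 + 6·m_2 + 1·m_3 = 6(Δ_2 - Δ_1) = -111
  1·m_2 + 6·m_3 + 2·m_4 = 6(Δ_3 - Δ_2) = 93
Natural end conditions: m_0 = m_4 = 0.
Solving the tridiagonal system: m_0 = 0, m_1 = 681/62, m_2 = -789/31, m_3 = 612/31, m_4 = 0.
On [3, 4], g(x) = 8 - 273/31·(x - 3) - 789/62·(x - 3)² + 467/62·(x - 3)³.
With (x - 3) = 1/4: g(13/4) = 20319/3968.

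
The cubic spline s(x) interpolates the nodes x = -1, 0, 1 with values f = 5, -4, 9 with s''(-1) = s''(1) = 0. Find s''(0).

Put σ_i = s'' at the i-th knot. Here h = (1, 1) and Δ = (-9, 13), so the interior equations h_(i-1)·σ_(i-1) + 2(h_(i-1)+h_i)·σ_i + h_i·σ_(i+1) = 6(Δ_i − Δ_(i-1)) read
  1·σ_0 + 4·σ_1 + 1·σ_2 = 6(Δ_1 - Δ_0) = 132
Natural end conditions: σ_0 = σ_2 = 0.
Hence σ_0 = 0, σ_1 = 33, σ_2 = 0.

33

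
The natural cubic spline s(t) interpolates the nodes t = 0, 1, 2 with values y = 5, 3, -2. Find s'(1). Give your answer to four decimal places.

-3.5000

Let σ_i = s''(x_i). Step sizes h_i = 1, 1; slopes of the chords Δ_i = (y_(i+1) - y_i)/h_i = -2, -5.
  1·σ_0 + 4·σ_1 + 1·σ_2 = 6(Δ_1 - Δ_0) = -18
Natural end conditions: σ_0 = σ_2 = 0.
Forward elimination and back-substitution give σ_0 = 0, σ_1 = -9/2, σ_2 = 0.
On [1, 2], s'(t) = b_1 + 2c_1·(t - 1) + 3d_1·(t - 1)² with b_1 = Δ_1 - h_1(2σ_1 + σ_2)/6 = -7/2, c_1 = σ_1/2 = -9/4, d_1 = (σ_2 - σ_1)/(6h_1) = 3/4. So s'(1) = -7/2.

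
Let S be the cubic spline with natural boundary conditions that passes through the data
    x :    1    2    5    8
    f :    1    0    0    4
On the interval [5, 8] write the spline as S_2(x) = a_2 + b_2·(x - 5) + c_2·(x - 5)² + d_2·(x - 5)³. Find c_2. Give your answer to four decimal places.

0.2644

Let σ_i = S''(x_i). Step sizes h_i = 1, 3, 3; slopes of the chords Δ_i = (y_(i+1) - y_i)/h_i = -1, 0, 4/3.
  1·σ_0 + 8·σ_1 + 3·σ_2 = 6(Δ_1 - Δ_0) = 6
  3·σ_1 + 12·σ_2 + 3·σ_3 = 6(Δ_2 - Δ_1) = 8
Natural end conditions: σ_0 = σ_3 = 0.
Solving: σ_0 = 0, σ_1 = 16/29, σ_2 = 46/87, σ_3 = 0.
On [5, 8], with S_2(x) = a_2 + b_2·(x - 5) + c_2·(x - 5)² + d_2·(x - 5)³: c_2 = σ_2/2 = 23/87, d_2 = (σ_3 - σ_2)/(6h_2) = -23/783, b_2 = Δ_2 - h_2(2σ_2 + σ_3)/6 = 70/87.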